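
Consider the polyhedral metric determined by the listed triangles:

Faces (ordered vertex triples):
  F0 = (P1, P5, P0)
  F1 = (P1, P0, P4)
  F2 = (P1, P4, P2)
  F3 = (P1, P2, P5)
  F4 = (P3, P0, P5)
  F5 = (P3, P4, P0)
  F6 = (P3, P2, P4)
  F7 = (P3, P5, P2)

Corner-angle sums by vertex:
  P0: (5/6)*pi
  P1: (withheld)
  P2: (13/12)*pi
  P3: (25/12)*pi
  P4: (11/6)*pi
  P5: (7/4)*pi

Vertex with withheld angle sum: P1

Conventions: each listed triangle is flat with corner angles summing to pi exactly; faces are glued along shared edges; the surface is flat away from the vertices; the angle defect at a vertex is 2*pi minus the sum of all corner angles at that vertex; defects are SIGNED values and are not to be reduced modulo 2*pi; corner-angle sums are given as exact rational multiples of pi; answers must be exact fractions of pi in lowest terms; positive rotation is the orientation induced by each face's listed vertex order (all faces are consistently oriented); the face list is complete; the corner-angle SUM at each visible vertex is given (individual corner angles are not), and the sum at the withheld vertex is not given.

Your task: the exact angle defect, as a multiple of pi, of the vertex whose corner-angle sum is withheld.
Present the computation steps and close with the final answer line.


V = 6, E = 12, F = 8; chi = V - E + F = 2
Gauss-Bonnet: total defect = 2*pi*chi = 4*pi; visible defects sum to (29/12)*pi

Answer: defect(P1) = (19/12)*pi


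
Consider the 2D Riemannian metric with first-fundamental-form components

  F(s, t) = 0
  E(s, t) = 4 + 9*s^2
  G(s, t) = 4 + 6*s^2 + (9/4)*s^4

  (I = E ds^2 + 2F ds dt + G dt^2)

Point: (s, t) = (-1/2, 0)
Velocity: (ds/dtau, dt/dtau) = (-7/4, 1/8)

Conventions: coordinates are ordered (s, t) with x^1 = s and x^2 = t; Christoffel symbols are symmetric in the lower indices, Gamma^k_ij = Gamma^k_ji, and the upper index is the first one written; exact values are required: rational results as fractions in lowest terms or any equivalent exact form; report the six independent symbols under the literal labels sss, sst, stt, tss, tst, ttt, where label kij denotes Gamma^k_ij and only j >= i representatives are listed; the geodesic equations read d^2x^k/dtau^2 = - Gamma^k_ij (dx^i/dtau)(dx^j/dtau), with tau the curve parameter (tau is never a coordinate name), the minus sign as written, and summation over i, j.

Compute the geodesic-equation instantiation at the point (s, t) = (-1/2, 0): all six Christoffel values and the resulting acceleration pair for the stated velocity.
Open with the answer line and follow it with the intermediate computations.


Answer: Gamma_sss = -18/25, Gamma_sst = 0, Gamma_stt = 57/100, Gamma_tss = 0, Gamma_tst = -12/19, Gamma_ttt = 0; accelerations (d^2s/dtau^2, d^2t/dtau^2) = (2811/1280, -21/76)

E = 25/4, F = 0, G = 361/64 at the point
E_s = -9, E_t = 0, F_s = 0, F_t = 0, G_s = -57/8, G_t = 0
EG - F^2 = 9025/256;  g^inv = (256/9025) * [[361/64, 0], [0, 25/4]]
first-kind symbols [ij,l] = (1/2)(d_i g_jl + d_j g_il - d_l g_ij): [ss,s] = E_s/2 = -9/2, [ss,t] = F_s - E_t/2 = 0, [st,s] = E_t/2 = 0, [st,t] = G_s/2 = -57/16, [tt,s] = F_t - G_s/2 = 57/16, [tt,t] = G_t/2 = 0
Gamma^s_ij = (G*[ij,s] - F*[ij,t])/(EG - F^2), Gamma^t_ij = (E*[ij,t] - F*[ij,s])/(EG - F^2)
Gamma_sss = -18/25, Gamma_sst = 0, Gamma_stt = 57/100, Gamma_tss = 0, Gamma_tst = -12/19, Gamma_ttt = 0
d^2s/dtau^2 = -(Gamma_sss*(-7/4)^2 + 2*Gamma_sst*(-7/4)*(1/8) + Gamma_stt*(1/8)^2) = 2811/1280
d^2t/dtau^2 = -(Gamma_tss*(-7/4)^2 + 2*Gamma_tst*(-7/4)*(1/8) + Gamma_ttt*(1/8)^2) = -21/76


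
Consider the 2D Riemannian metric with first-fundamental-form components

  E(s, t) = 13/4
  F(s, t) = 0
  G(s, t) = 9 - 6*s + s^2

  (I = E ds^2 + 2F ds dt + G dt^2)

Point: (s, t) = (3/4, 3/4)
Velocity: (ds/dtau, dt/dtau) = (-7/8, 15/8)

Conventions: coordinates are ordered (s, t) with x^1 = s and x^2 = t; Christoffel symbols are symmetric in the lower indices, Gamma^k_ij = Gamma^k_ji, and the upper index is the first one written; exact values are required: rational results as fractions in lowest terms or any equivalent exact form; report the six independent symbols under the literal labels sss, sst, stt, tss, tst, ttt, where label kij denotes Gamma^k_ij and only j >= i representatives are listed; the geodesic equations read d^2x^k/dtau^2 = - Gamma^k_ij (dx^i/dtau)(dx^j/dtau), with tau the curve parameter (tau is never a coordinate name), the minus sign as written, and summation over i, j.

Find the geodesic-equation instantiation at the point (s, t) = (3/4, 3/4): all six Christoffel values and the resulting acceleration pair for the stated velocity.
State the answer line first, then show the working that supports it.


Answer: Gamma_sss = 0, Gamma_sst = 0, Gamma_stt = 9/13, Gamma_tss = 0, Gamma_tst = -4/9, Gamma_ttt = 0; accelerations (d^2s/dtau^2, d^2t/dtau^2) = (-2025/832, -35/24)

E = 13/4, F = 0, G = 81/16 at the point
E_s = 0, E_t = 0, F_s = 0, F_t = 0, G_s = -9/2, G_t = 0
EG - F^2 = 1053/64;  g^inv = (64/1053) * [[81/16, 0], [0, 13/4]]
first-kind symbols [ij,l] = (1/2)(d_i g_jl + d_j g_il - d_l g_ij): [ss,s] = E_s/2 = 0, [ss,t] = F_s - E_t/2 = 0, [st,s] = E_t/2 = 0, [st,t] = G_s/2 = -9/4, [tt,s] = F_t - G_s/2 = 9/4, [tt,t] = G_t/2 = 0
Gamma^s_ij = (G*[ij,s] - F*[ij,t])/(EG - F^2), Gamma^t_ij = (E*[ij,t] - F*[ij,s])/(EG - F^2)
Gamma_sss = 0, Gamma_sst = 0, Gamma_stt = 9/13, Gamma_tss = 0, Gamma_tst = -4/9, Gamma_ttt = 0
d^2s/dtau^2 = -(Gamma_sss*(-7/8)^2 + 2*Gamma_sst*(-7/8)*(15/8) + Gamma_stt*(15/8)^2) = -2025/832
d^2t/dtau^2 = -(Gamma_tss*(-7/8)^2 + 2*Gamma_tst*(-7/8)*(15/8) + Gamma_ttt*(15/8)^2) = -35/24


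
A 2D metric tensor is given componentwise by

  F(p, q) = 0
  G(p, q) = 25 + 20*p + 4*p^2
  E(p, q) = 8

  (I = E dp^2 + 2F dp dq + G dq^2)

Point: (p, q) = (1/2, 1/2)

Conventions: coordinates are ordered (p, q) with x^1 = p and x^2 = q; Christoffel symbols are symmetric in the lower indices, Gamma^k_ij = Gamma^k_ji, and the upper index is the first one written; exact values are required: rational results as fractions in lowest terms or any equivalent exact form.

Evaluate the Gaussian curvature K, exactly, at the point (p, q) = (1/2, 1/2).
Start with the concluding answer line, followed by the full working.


Answer: K = 0

E = 8, F = 0, G = 36, EG - F^2 = 288 at the point
E_p = 0, E_q = 0, F_p = 0, F_q = 0, G_p = 24, G_q = 0
E_qq = 0, F_pq = 0, G_pp = 8
The intrinsic route: Brioschi's K = (det M1 - det M2)/(EG - F^2)^2.
M1 = [[-E_qq/2 + F_pq - G_pp/2, E_p/2, F_p - E_q/2], [F_q - G_p/2, E, F], [G_q/2, F, G]] = [[-4, 0, 0], [-12, 8, 0], [0, 0, 36]]; det M1 = -1152
M2 = [[0, E_q/2, G_p/2], [E_q/2, E, F], [G_p/2, F, G]] = [[0, 0, 12], [0, 8, 0], [12, 0, 36]]; det M2 = -1152
det M1 - det M2 = 0; K = 0 / (288)^2 = 0


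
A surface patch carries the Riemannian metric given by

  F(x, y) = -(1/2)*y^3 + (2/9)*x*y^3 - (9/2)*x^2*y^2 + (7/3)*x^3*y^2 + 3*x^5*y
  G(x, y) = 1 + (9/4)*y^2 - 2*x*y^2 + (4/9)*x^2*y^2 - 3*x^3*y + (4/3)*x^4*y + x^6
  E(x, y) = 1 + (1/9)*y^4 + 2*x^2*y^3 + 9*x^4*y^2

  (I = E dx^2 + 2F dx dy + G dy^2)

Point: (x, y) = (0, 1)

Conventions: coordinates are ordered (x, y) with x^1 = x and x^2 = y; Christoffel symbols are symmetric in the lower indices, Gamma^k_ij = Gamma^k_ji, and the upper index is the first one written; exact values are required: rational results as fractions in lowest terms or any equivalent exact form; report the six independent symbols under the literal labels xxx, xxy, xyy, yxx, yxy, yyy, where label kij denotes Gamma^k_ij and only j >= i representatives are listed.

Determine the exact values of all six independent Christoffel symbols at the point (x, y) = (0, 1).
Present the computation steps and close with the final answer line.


E = 10/9, F = -1/2, G = 13/4 at the point
E_x = 0, E_y = 4/9, F_x = 2/9, F_y = -3/2, G_x = -2, G_y = 9/2
EG - F^2 = 121/36;  g^inv = (36/121) * [[13/4, 1/2], [1/2, 10/9]]
first-kind symbols [ij,l] = (1/2)(d_i g_jl + d_j g_il - d_l g_ij): [xx,x] = E_x/2 = 0, [xx,y] = F_x - E_y/2 = 0, [xy,x] = E_y/2 = 2/9, [xy,y] = G_x/2 = -1, [yy,x] = F_y - G_x/2 = -1/2, [yy,y] = G_y/2 = 9/4
Gamma^x_ij = (G*[ij,x] - F*[ij,y])/(EG - F^2), Gamma^y_ij = (E*[ij,y] - F*[ij,x])/(EG - F^2)

Answer: Gamma_xxx = 0, Gamma_xxy = 8/121, Gamma_xyy = -18/121, Gamma_yxx = 0, Gamma_yxy = -36/121, Gamma_yyy = 81/121


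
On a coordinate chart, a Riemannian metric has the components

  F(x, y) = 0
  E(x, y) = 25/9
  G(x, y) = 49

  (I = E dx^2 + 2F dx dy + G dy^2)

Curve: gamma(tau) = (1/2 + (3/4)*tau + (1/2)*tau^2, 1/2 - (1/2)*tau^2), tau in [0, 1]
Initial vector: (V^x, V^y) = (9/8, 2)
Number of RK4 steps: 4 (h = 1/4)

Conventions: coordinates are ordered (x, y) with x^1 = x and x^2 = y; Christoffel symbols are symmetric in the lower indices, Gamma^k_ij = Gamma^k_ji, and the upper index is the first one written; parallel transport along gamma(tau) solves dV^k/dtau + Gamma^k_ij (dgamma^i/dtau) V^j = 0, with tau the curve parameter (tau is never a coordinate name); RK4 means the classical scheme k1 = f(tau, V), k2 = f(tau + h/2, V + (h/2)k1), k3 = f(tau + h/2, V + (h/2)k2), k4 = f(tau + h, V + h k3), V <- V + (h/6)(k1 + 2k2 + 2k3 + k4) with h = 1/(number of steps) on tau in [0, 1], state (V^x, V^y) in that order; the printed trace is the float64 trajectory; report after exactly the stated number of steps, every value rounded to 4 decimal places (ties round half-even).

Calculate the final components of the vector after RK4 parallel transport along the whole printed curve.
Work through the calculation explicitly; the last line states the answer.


gamma'(tau) = (3/4 + tau, -tau); f(tau, V)^k = -Gamma^k_ij(gamma(tau)) gamma'^i(tau) V^j; h = 1/4; intermediate values shown to 6 dp
curve data and Christoffel symbols at the stage parameters:
  tau = 0.000000: gamma = (0.500000, 0.500000), gamma' = (0.750000, 0.000000); Gamma_xxx = 0.000000, Gamma_xxy = 0.000000, Gamma_xyy = 0.000000, Gamma_yxx = 0.000000, Gamma_yxy = 0.000000, Gamma_yyy = 0.000000
  tau = 0.125000: gamma = (0.601562, 0.492188), gamma' = (0.875000, -0.125000); Gamma_xxx = 0.000000, Gamma_xxy = 0.000000, Gamma_xyy = 0.000000, Gamma_yxx = 0.000000, Gamma_yxy = 0.000000, Gamma_yyy = 0.000000
  tau = 0.250000: gamma = (0.718750, 0.468750), gamma' = (1.000000, -0.250000); Gamma_xxx = 0.000000, Gamma_xxy = 0.000000, Gamma_xyy = 0.000000, Gamma_yxx = 0.000000, Gamma_yxy = 0.000000, Gamma_yyy = 0.000000
  tau = 0.375000: gamma = (0.851562, 0.429688), gamma' = (1.125000, -0.375000); Gamma_xxx = 0.000000, Gamma_xxy = 0.000000, Gamma_xyy = 0.000000, Gamma_yxx = 0.000000, Gamma_yxy = 0.000000, Gamma_yyy = 0.000000
  tau = 0.500000: gamma = (1.000000, 0.375000), gamma' = (1.250000, -0.500000); Gamma_xxx = 0.000000, Gamma_xxy = 0.000000, Gamma_xyy = 0.000000, Gamma_yxx = 0.000000, Gamma_yxy = 0.000000, Gamma_yyy = 0.000000
  tau = 0.625000: gamma = (1.164062, 0.304688), gamma' = (1.375000, -0.625000); Gamma_xxx = 0.000000, Gamma_xxy = 0.000000, Gamma_xyy = 0.000000, Gamma_yxx = 0.000000, Gamma_yxy = 0.000000, Gamma_yyy = 0.000000
  tau = 0.750000: gamma = (1.343750, 0.218750), gamma' = (1.500000, -0.750000); Gamma_xxx = 0.000000, Gamma_xxy = 0.000000, Gamma_xyy = 0.000000, Gamma_yxx = 0.000000, Gamma_yxy = 0.000000, Gamma_yyy = 0.000000
  tau = 0.875000: gamma = (1.539062, 0.117188), gamma' = (1.625000, -0.875000); Gamma_xxx = 0.000000, Gamma_xxy = 0.000000, Gamma_xyy = 0.000000, Gamma_yxx = 0.000000, Gamma_yxy = 0.000000, Gamma_yyy = 0.000000
  tau = 1.000000: gamma = (1.750000, 0.000000), gamma' = (1.750000, -1.000000); Gamma_xxx = 0.000000, Gamma_xxy = 0.000000, Gamma_xyy = 0.000000, Gamma_yxx = 0.000000, Gamma_yxy = 0.000000, Gamma_yyy = 0.000000
step 0: V^x = 1.1250, V^y = 2.0000
step 1: k1 = (0.000000, 0.000000), k2 = (0.000000, 0.000000), k3 = (0.000000, 0.000000), k4 = (0.000000, 0.000000); V <- V + (h/6)(k1 + 2k2 + 2k3 + k4): V^x = 1.1250, V^y = 2.0000
step 2: k1 = (0.000000, 0.000000), k2 = (0.000000, 0.000000), k3 = (0.000000, 0.000000), k4 = (0.000000, 0.000000); V <- V + (h/6)(k1 + 2k2 + 2k3 + k4): V^x = 1.1250, V^y = 2.0000
step 3: k1 = (0.000000, 0.000000), k2 = (0.000000, 0.000000), k3 = (0.000000, 0.000000), k4 = (0.000000, 0.000000); V <- V + (h/6)(k1 + 2k2 + 2k3 + k4): V^x = 1.1250, V^y = 2.0000
step 4: k1 = (0.000000, 0.000000), k2 = (0.000000, 0.000000), k3 = (0.000000, 0.000000), k4 = (0.000000, 0.000000); V <- V + (h/6)(k1 + 2k2 + 2k3 + k4): V^x = 1.1250, V^y = 2.0000

Answer: V^x = 1.1250, V^y = 2.0000


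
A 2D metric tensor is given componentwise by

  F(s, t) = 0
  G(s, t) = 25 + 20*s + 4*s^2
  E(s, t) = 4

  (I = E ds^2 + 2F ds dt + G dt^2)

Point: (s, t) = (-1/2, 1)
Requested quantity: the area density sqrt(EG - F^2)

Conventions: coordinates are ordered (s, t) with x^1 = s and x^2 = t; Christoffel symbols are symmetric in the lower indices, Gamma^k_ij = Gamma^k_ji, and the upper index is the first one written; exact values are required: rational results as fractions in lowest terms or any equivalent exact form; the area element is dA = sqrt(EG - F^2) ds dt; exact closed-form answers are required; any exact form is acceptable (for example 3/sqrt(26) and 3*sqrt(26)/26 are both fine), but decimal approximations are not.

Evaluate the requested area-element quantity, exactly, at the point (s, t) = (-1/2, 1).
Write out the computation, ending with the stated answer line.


E = 4, F = 0, G = 16; EG - F^2 = 64

Answer: sqrt(EG - F^2) = 8


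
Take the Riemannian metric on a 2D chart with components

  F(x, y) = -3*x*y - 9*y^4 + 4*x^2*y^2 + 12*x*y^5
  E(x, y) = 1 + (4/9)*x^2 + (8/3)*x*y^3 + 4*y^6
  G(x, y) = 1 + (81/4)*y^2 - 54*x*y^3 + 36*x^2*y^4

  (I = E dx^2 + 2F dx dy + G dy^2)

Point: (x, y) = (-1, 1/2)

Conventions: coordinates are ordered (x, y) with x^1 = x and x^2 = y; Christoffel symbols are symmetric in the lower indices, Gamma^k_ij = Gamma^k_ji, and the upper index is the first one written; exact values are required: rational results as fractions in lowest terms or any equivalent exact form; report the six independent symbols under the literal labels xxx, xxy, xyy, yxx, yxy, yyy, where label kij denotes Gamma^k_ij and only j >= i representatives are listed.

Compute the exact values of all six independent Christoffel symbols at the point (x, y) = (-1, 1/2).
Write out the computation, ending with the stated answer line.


E = 169/144, F = 25/16, G = 241/16 at the point
E_x = -5/9, E_y = -5/4, F_x = -25/8, F_y = -5/4, G_x = -45/4, G_y = 315/4
EG - F^2 = 1097/72;  g^inv = (72/1097) * [[241/16, -25/16], [-25/16, 169/144]]
first-kind symbols [ij,l] = (1/2)(d_i g_jl + d_j g_il - d_l g_ij): [xx,x] = E_x/2 = -5/18, [xx,y] = F_x - E_y/2 = -5/2, [xy,x] = E_y/2 = -5/8, [xy,y] = G_x/2 = -45/8, [yy,x] = F_y - G_x/2 = 35/8, [yy,y] = G_y/2 = 315/8
Gamma^x_ij = (G*[ij,x] - F*[ij,y])/(EG - F^2), Gamma^y_ij = (E*[ij,y] - F*[ij,x])/(EG - F^2)

Answer: Gamma_xxx = -20/1097, Gamma_xxy = -45/1097, Gamma_xyy = 315/1097, Gamma_yxx = -180/1097, Gamma_yxy = -405/1097, Gamma_yyy = 2835/1097


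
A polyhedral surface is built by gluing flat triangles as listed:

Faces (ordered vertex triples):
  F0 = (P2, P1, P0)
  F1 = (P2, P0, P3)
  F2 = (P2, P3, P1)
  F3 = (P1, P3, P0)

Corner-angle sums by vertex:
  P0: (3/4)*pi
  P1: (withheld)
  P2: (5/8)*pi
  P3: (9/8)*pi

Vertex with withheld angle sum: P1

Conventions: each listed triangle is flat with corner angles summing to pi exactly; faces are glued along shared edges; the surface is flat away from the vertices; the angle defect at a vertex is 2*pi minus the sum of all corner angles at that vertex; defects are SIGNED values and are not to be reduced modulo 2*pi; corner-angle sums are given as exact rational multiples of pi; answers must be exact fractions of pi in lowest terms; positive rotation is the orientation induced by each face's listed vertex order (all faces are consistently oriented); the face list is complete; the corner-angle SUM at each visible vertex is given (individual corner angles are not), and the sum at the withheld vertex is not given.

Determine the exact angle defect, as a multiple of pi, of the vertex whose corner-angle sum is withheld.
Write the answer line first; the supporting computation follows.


Answer: defect(P1) = pi/2

V = 4, E = 6, F = 4; chi = V - E + F = 2
Gauss-Bonnet: total defect = 2*pi*chi = 4*pi; visible defects sum to (7/2)*pi


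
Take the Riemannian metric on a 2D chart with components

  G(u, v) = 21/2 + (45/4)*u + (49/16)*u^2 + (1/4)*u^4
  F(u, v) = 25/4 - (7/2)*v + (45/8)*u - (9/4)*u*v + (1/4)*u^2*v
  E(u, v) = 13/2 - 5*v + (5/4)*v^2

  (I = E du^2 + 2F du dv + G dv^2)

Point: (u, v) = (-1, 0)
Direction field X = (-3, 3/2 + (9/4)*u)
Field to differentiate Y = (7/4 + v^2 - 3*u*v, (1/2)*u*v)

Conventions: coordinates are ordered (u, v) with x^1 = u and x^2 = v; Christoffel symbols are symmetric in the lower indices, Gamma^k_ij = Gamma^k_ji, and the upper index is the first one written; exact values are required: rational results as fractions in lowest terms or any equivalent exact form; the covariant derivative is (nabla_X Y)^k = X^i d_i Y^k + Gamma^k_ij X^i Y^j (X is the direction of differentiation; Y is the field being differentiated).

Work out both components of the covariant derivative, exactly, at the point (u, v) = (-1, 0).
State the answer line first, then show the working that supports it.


Answer: (nabla_X Y)^u = 111/11104, (nabla_X Y)^v = -6204/347

E = 13/2, F = 5/8, G = 41/16 at the point
E_u = 0, E_v = -5, F_u = 45/8, F_v = -1, G_u = 33/8, G_v = 0
EG - F^2 = 1041/64;  g^inv = (64/1041) * [[41/16, -5/8], [-5/8, 13/2]]
first-kind symbols [ij,l] = (1/2)(d_i g_jl + d_j g_il - d_l g_ij): [uu,u] = E_u/2 = 0, [uu,v] = F_u - E_v/2 = 65/8, [uv,u] = E_v/2 = -5/2, [uv,v] = G_u/2 = 33/16, [vv,u] = F_v - G_u/2 = -49/16, [vv,v] = G_v/2 = 0
Gamma^u_ij = (G*[ij,u] - F*[ij,v])/(EG - F^2), Gamma^v_ij = (E*[ij,v] - F*[ij,u])/(EG - F^2)
Gamma_uuu = -325/1041, Gamma_uuv = -985/2082, Gamma_uvv = -2009/4164, Gamma_vuu = 3380/1041, Gamma_vuv = 958/1041, Gamma_vvv = 245/2082
X = (-3, -3/4), Y = (7/4, 0) at the point


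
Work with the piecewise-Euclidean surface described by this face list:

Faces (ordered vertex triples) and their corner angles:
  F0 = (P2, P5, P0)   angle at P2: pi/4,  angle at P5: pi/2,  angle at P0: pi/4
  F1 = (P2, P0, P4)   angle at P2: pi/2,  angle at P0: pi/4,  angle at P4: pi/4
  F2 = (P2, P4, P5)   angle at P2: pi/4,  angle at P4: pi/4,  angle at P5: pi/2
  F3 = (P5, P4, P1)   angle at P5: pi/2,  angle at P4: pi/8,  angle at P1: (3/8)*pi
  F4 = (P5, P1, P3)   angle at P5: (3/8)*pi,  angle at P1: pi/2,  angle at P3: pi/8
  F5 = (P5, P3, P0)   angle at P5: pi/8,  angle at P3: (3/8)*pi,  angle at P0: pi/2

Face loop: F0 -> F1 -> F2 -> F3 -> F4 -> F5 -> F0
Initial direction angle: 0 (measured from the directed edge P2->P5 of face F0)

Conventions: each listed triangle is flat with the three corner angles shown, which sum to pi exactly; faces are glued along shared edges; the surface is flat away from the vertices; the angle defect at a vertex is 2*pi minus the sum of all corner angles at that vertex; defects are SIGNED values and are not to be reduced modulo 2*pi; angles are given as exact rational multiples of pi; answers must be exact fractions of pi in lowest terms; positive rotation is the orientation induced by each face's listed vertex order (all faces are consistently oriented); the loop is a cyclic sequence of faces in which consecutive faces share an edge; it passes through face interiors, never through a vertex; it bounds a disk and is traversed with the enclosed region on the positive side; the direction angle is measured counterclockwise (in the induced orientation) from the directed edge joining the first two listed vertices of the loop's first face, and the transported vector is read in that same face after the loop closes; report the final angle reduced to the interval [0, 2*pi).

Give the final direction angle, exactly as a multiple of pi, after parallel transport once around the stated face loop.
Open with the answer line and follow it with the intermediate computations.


Answer: final direction angle = pi

enclosed vertex P2: corner angles sum to pi, defect = 2*pi - pi = pi
enclosed vertex P5: corner angles sum to 2*pi, defect = 2*pi - 2*pi = 0
the rotation equals the total enclosed defect, so the final angle is initial + defects (mod 2*pi)
final angle = 0 + pi = pi (mod 2*pi)


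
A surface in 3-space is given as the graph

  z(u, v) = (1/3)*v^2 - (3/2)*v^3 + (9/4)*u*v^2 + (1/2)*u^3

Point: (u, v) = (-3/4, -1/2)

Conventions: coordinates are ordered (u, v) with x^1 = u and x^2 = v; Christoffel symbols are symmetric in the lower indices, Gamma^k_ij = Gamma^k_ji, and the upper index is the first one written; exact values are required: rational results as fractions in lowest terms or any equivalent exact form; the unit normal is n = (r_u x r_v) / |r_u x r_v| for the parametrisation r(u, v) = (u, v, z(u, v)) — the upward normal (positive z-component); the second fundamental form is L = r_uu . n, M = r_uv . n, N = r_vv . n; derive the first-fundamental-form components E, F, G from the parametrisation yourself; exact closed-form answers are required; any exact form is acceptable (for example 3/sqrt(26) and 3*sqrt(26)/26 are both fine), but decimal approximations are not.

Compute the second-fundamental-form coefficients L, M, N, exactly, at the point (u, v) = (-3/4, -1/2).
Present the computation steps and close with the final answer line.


z_u = 45/32, z_v = 11/48, z_uu = -9/4, z_uv = -9/4, z_vv = 43/24
E = 3049/1024, F = 165/512, G = 2425/2304; answer radicand W^2 = 27925/9216
unnormalised second-form numerators: l = -9/4, m = -9/4, n = 43/24; L = l/sqrt(27925/9216), and similarly M = m/sqrt(W^2), N = n/sqrt(W^2)

Answer: L = -216*sqrt(1117)/5585, M = -216*sqrt(1117)/5585, N = 172*sqrt(1117)/5585


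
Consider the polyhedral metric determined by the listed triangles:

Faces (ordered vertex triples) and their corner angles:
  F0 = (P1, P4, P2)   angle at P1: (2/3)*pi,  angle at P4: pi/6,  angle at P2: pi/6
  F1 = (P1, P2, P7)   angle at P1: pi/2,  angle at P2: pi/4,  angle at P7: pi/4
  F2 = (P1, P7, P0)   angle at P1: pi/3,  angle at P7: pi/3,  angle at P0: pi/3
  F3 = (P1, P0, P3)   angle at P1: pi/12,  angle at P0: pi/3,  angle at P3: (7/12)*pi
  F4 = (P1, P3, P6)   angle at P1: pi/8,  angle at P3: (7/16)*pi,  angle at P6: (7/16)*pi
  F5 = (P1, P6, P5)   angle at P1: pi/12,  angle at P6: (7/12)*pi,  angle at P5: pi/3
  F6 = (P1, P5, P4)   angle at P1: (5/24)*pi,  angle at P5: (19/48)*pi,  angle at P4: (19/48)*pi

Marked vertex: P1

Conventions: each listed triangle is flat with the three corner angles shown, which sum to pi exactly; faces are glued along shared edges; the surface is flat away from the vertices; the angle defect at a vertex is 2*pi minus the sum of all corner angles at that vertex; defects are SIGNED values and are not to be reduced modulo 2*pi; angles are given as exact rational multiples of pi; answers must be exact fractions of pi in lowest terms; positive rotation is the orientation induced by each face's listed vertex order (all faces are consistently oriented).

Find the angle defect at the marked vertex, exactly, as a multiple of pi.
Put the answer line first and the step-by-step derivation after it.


Answer: defect(P1) = 0

Sum of corner angles at P1: 2*pi
defect = 2*pi - 2*pi


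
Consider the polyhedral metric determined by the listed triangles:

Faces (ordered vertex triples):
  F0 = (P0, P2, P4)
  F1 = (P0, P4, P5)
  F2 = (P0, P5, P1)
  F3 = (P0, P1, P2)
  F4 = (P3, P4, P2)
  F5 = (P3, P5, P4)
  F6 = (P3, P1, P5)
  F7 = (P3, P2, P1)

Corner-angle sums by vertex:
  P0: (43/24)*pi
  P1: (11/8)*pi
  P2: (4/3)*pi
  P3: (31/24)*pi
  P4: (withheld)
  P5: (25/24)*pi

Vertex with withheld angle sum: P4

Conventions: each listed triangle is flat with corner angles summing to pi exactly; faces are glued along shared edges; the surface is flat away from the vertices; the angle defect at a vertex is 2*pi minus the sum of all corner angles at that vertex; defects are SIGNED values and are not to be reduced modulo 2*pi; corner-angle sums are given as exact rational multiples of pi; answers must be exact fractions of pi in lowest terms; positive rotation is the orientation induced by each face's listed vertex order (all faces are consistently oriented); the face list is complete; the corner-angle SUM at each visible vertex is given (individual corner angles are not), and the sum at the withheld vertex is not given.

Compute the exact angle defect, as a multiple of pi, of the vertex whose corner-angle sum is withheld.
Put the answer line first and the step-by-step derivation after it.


Answer: defect(P4) = (5/6)*pi

V = 6, E = 12, F = 8; chi = V - E + F = 2
Gauss-Bonnet: total defect = 2*pi*chi = 4*pi; visible defects sum to (19/6)*pi


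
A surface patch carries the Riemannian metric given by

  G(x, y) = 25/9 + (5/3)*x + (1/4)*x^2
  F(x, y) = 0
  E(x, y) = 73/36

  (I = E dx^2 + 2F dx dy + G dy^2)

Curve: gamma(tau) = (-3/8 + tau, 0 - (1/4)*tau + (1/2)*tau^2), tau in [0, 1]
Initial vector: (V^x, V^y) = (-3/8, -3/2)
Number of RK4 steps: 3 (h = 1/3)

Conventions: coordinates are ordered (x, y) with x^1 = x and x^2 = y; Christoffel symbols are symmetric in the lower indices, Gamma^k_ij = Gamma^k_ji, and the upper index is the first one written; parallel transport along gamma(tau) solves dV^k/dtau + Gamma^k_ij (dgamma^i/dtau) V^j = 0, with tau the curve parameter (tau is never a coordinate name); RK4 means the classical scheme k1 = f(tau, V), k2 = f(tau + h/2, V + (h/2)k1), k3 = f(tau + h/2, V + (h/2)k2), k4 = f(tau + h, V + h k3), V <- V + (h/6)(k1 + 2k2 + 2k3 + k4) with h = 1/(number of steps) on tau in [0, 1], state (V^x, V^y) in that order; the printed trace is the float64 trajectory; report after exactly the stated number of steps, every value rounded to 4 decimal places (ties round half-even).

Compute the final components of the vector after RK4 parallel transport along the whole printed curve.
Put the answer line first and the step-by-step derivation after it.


Answer: V^x = -0.5102, V^y = -1.0931

gamma'(tau) = (1, -1/4 + tau); f(tau, V)^k = -Gamma^k_ij(gamma(tau)) gamma'^i(tau) V^j; h = 1/3; intermediate values shown to 6 dp
curve data and Christoffel symbols at the stage parameters:
  tau = 0.000000: gamma = (-0.375000, 0.000000), gamma' = (1.000000, -0.250000); Gamma_xxx = 0.000000, Gamma_xxy = 0.000000, Gamma_xyy = -0.364726, Gamma_yxx = 0.000000, Gamma_yxy = 0.338028, Gamma_yyy = 0.000000
  tau = 0.166667: gamma = (-0.208333, -0.027778), gamma' = (1.000000, -0.083333); Gamma_xxx = 0.000000, Gamma_xxy = 0.000000, Gamma_xyy = -0.385274, Gamma_yxx = 0.000000, Gamma_yxy = 0.320000, Gamma_yyy = 0.000000
  tau = 0.333333: gamma = (-0.041667, -0.027778), gamma' = (1.000000, 0.083333); Gamma_xxx = 0.000000, Gamma_xxy = 0.000000, Gamma_xyy = -0.405822, Gamma_yxx = 0.000000, Gamma_yxy = 0.303797, Gamma_yyy = 0.000000
  tau = 0.500000: gamma = (0.125000, 0.000000), gamma' = (1.000000, 0.250000); Gamma_xxx = 0.000000, Gamma_xxy = 0.000000, Gamma_xyy = -0.426370, Gamma_yxx = 0.000000, Gamma_yxy = 0.289157, Gamma_yyy = 0.000000
  tau = 0.666667: gamma = (0.291667, 0.055556), gamma' = (1.000000, 0.416667); Gamma_xxx = 0.000000, Gamma_xxy = 0.000000, Gamma_xyy = -0.446918, Gamma_yxx = 0.000000, Gamma_yxy = 0.275862, Gamma_yyy = 0.000000
  tau = 0.833333: gamma = (0.458333, 0.138889), gamma' = (1.000000, 0.583333); Gamma_xxx = 0.000000, Gamma_xxy = 0.000000, Gamma_xyy = -0.467466, Gamma_yxx = 0.000000, Gamma_yxy = 0.263736, Gamma_yyy = 0.000000
  tau = 1.000000: gamma = (0.625000, 0.250000), gamma' = (1.000000, 0.750000); Gamma_xxx = 0.000000, Gamma_xxy = 0.000000, Gamma_xyy = -0.488014, Gamma_yxx = 0.000000, Gamma_yxy = 0.252632, Gamma_yyy = 0.000000
step 0: V^x = -0.3750, V^y = -1.5000
step 1: k1 = (0.136772, 0.475352), k2 = (0.045616, 0.445256), k3 = (0.045777, 0.446456), k4 = (-0.045695, 0.419593); V <- V + (h/6)(k1 + 2k2 + 2k3 + k4): V^x = -0.3598, V^y = -1.3512
step 2: k1 = (-0.045696, 0.419600), k2 = (-0.136574, 0.397046), k3 = (-0.136974, 0.399228), k4 = (-0.226834, 0.382637); V <- V + (h/6)(k1 + 2k2 + 2k3 + k4): V^x = -0.4053, V^y = -1.2182
step 3: k1 = (-0.226840, 0.382632), k2 = (-0.314788, 0.372627), k3 = (-0.315242, 0.375322), k4 = (-0.400068, 0.372847); V <- V + (h/6)(k1 + 2k2 + 2k3 + k4): V^x = -0.5102, V^y = -1.0931


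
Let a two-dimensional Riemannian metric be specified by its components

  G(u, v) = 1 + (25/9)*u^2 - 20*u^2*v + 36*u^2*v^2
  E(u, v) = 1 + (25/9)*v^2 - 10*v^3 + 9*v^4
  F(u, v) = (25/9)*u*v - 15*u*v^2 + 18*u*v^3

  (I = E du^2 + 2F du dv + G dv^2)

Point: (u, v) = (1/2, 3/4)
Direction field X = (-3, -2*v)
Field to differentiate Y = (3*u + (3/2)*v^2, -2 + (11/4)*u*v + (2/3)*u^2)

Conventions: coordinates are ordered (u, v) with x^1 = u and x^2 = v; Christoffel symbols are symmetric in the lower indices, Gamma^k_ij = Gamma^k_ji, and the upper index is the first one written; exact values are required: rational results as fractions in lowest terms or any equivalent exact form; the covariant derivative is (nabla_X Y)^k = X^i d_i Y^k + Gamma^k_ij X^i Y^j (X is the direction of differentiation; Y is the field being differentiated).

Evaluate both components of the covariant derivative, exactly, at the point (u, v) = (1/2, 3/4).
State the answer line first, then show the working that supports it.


Answer: (nabla_X Y)^u = -181443/14738, (nabla_X Y)^v = -296043/29476

E = 305/256, F = 119/192, G = 433/144 at the point
E_u = 0, E_v = 119/48, F_u = 119/96, F_v = 767/144, G_u = 289/36, G_v = 17/2
EG - F^2 = 7369/2304;  g^inv = (2304/7369) * [[433/144, -119/192], [-119/192, 305/256]]
first-kind symbols [ij,l] = (1/2)(d_i g_jl + d_j g_il - d_l g_ij): [uu,u] = E_u/2 = 0, [uu,v] = F_u - E_v/2 = 0, [uv,u] = E_v/2 = 119/96, [uv,v] = G_u/2 = 289/72, [vv,u] = F_v - G_u/2 = 21/16, [vv,v] = G_v/2 = 17/4
Gamma^u_ij = (G*[ij,u] - F*[ij,v])/(EG - F^2), Gamma^v_ij = (E*[ij,v] - F*[ij,u])/(EG - F^2)
Gamma_uuu = 0, Gamma_uuv = 2856/7369, Gamma_uvv = 3024/7369, Gamma_vuu = 0, Gamma_vuv = 9248/7369, Gamma_vvv = 9792/7369
X = (-3, -3/2), Y = (75/32, -77/96) at the point


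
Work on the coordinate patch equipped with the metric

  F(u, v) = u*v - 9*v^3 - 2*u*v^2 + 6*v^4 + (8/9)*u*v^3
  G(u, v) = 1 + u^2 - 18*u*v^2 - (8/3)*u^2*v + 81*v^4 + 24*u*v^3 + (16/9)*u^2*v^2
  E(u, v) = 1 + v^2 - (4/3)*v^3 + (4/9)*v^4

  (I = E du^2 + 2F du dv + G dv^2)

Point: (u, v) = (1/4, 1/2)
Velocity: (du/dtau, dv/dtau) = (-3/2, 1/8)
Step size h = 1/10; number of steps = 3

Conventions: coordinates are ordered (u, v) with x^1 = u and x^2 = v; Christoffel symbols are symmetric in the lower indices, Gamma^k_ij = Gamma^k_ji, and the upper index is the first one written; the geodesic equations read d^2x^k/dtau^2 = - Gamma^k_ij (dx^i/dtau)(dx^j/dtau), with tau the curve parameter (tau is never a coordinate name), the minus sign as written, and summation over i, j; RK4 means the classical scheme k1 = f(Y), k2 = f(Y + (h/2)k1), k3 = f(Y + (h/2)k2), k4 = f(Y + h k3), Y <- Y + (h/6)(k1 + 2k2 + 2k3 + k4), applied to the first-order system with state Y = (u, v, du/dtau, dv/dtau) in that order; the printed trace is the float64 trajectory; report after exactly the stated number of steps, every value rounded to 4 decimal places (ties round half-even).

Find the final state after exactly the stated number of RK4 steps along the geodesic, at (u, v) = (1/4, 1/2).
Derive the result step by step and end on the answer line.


f(Y) = (du/dtau, dv/dtau, -Gamma^u_ij Y'^i Y'^j, -Gamma^v_ij Y'^i Y'^j) with the Gammas evaluated at the stage position; h = 0.100000; intermediate values shown to 6 dp
step 0: u = 0.2500, v = 0.5000, du/dtau = -1.5000, dv/dtau = 0.1250
step 1:
  k1: at (u, v) = (0.250000, 0.500000), (du/dtau, dv/dtau) = (-1.500000, 0.125000); Gamma_uuu = 0.000000, Gamma_uuv = 0.019139, Gamma_uvv = -0.535885, Gamma_vuu = 0.000000, Gamma_vuv = -0.124402, Gamma_vvv = 3.483254; k1 = (-1.500000, 0.125000, 0.015550, -0.101077)
  k2: at (u, v) = (0.175000, 0.506250), (du/dtau, dv/dtau) = (-1.499222, 0.119946); Gamma_uuu = 0.000000, Gamma_uuv = 0.017656, Gamma_uvv = -0.507714, Gamma_vuu = 0.000000, Gamma_vuv = -0.118431, Gamma_vvv = 3.405636; k2 = (-1.499222, 0.119946, 0.013654, -0.091591)
  k3: at (u, v) = (0.175039, 0.505997), (du/dtau, dv/dtau) = (-1.499317, 0.120420); Gamma_uuu = 0.000000, Gamma_uuv = 0.017700, Gamma_uvv = -0.508229, Gamma_vuu = 0.000000, Gamma_vuv = -0.118634, Gamma_vvv = 3.406326; k3 = (-1.499317, 0.120420, 0.013761, -0.092234)
  k4: at (u, v) = (0.100068, 0.512042), (du/dtau, dv/dtau) = (-1.498624, 0.115777); Gamma_uuu = 0.000000, Gamma_uuv = 0.016379, Gamma_uvv = -0.482680, Gamma_vuu = 0.000000, Gamma_vuv = -0.113057, Gamma_vvv = 3.331786; k4 = (-1.498624, 0.115777, 0.012154, -0.083892)
  Y <- Y + (h/6)(k1 + 2k2 + 2k3 + k4): u = 0.1001, v = 0.5120, du/dtau = -1.4986, dv/dtau = 0.1158
step 2:
  k1: at (u, v) = (0.100072, 0.512025), (du/dtau, dv/dtau) = (-1.498624, 0.115790); Gamma_uuu = 0.000000, Gamma_uuv = 0.016381, Gamma_uvv = -0.482712, Gamma_vuu = 0.000000, Gamma_vuv = -0.113070, Gamma_vvv = 3.331831; k1 = (-1.498624, 0.115790, 0.012157, -0.083912)
  k2: at (u, v) = (0.025140, 0.517815), (du/dtau, dv/dtau) = (-1.498017, 0.111594); Gamma_uuu = 0.000000, Gamma_uuv = 0.015210, Gamma_uvv = -0.459594, Gamma_vuu = 0.000000, Gamma_vuv = -0.107908, Gamma_vvv = 3.260515; k2 = (-1.498017, 0.111594, 0.010809, -0.076682)
  k3: at (u, v) = (0.025171, 0.517605), (du/dtau, dv/dtau) = (-1.498084, 0.111956); Gamma_uuu = 0.000000, Gamma_uuv = 0.015242, Gamma_uvv = -0.459957, Gamma_vuu = 0.000000, Gamma_vuv = -0.108066, Gamma_vvv = 3.261042; k3 = (-1.498084, 0.111956, 0.010878, -0.077124)
  k4: at (u, v) = (-0.049737, 0.523221), (du/dtau, dv/dtau) = (-1.497537, 0.108077); Gamma_uuu = 0.000000, Gamma_uuv = 0.014189, Gamma_uvv = -0.438820, Gamma_vuu = 0.000000, Gamma_vuv = -0.103230, Gamma_vvv = 3.192654; k4 = (-1.497537, 0.108077, 0.009719, -0.070708)
  Y <- Y + (h/6)(k1 + 2k2 + 2k3 + k4): u = -0.0497, v = 0.5232, du/dtau = -1.4975, dv/dtau = 0.1081
step 3:
  k1: at (u, v) = (-0.049734, 0.523208), (du/dtau, dv/dtau) = (-1.497537, 0.108086); Gamma_uuu = 0.000000, Gamma_uuv = 0.014190, Gamma_uvv = -0.438841, Gamma_vuu = 0.000000, Gamma_vuv = -0.103239, Gamma_vvv = 3.192685; k1 = (-1.497537, 0.108086, 0.009721, -0.070720)
  k2: at (u, v) = (-0.124611, 0.528612), (du/dtau, dv/dtau) = (-1.497051, 0.104550); Gamma_uuu = 0.000000, Gamma_uuv = 0.013247, Gamma_uvv = -0.419544, Gamma_vuu = 0.000000, Gamma_vuv = -0.098741, Gamma_vvv = 3.127248; k2 = (-1.497051, 0.104550, 0.008733, -0.065092)
  k3: at (u, v) = (-0.124587, 0.528435), (du/dtau, dv/dtau) = (-1.497100, 0.104831); Gamma_uuu = 0.000000, Gamma_uuv = 0.013270, Gamma_uvv = -0.419807, Gamma_vuu = 0.000000, Gamma_vuv = -0.098865, Gamma_vvv = 3.127647; k3 = (-1.497100, 0.104831, 0.008779, -0.065404)
  k4: at (u, v) = (-0.199444, 0.533691), (du/dtau, dv/dtau) = (-1.496659, 0.101545); Gamma_uuu = 0.000000, Gamma_uuv = 0.012414, Gamma_uvv = -0.402039, Gamma_vuu = 0.000000, Gamma_vuv = -0.094636, Gamma_vvv = 3.064878; k4 = (-1.496659, 0.101545, 0.007919, -0.060369)
  Y <- Y + (h/6)(k1 + 2k2 + 2k3 + k4): u = -0.1994, v = 0.5337, du/dtau = -1.4967, dv/dtau = 0.1016

Answer: u = -0.1994, v = 0.5337, du/dtau = -1.4967, dv/dtau = 0.1016


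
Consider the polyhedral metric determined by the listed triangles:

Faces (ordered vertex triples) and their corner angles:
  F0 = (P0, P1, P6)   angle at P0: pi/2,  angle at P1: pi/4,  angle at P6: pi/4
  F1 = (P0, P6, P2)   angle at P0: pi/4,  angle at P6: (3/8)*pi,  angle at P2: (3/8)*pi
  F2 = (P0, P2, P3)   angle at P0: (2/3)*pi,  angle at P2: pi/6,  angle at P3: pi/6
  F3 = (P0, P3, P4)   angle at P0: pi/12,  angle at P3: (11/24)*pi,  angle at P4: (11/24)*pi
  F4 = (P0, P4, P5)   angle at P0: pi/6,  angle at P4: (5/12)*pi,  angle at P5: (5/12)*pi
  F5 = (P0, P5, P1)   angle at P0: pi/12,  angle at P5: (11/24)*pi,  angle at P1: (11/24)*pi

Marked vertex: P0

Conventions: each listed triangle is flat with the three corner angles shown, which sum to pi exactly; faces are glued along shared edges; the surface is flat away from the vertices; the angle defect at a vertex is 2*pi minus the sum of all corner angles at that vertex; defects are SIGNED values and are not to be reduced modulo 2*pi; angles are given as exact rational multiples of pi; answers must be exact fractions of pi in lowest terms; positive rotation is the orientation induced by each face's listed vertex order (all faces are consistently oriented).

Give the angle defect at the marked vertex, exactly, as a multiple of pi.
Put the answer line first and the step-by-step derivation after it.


Answer: defect(P0) = pi/4

Sum of corner angles at P0: (7/4)*pi
defect = 2*pi - (7/4)*pi


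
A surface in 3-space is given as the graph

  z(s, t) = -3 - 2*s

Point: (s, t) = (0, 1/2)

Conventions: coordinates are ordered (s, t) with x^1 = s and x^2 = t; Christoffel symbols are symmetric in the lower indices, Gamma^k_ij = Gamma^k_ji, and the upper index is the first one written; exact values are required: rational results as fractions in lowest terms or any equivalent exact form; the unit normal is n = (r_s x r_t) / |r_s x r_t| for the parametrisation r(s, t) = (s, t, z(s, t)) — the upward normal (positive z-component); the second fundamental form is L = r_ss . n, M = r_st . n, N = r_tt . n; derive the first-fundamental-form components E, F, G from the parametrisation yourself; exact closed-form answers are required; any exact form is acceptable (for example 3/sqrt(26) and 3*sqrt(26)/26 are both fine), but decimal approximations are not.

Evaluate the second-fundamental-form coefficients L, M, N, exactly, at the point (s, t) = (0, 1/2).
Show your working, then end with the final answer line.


z_s = -2, z_t = 0, z_ss = 0, z_st = 0, z_tt = 0
E = 5, F = 0, G = 1; answer radicand W^2 = 5
unnormalised second-form numerators: l = 0, m = 0, n = 0; L = l/sqrt(5), and similarly M = m/sqrt(W^2), N = n/sqrt(W^2)

Answer: L = 0, M = 0, N = 0


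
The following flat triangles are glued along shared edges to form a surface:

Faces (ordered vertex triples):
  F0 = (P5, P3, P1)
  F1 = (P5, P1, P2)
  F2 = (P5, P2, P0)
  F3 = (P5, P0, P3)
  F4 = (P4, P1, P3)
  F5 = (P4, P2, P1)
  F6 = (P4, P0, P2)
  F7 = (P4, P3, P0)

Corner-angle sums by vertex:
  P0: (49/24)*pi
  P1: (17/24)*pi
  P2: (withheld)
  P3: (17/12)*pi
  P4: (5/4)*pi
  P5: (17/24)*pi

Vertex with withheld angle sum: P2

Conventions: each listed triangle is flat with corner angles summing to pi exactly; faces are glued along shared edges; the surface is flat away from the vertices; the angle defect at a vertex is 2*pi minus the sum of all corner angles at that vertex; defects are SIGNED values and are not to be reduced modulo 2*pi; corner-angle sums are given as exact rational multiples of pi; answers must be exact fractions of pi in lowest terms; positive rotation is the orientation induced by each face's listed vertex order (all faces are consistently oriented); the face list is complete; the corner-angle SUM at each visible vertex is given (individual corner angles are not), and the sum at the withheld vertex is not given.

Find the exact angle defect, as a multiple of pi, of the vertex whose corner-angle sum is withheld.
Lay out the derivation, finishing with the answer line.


V = 6, E = 12, F = 8; chi = V - E + F = 2
Gauss-Bonnet: total defect = 2*pi*chi = 4*pi; visible defects sum to (31/8)*pi

Answer: defect(P2) = pi/8


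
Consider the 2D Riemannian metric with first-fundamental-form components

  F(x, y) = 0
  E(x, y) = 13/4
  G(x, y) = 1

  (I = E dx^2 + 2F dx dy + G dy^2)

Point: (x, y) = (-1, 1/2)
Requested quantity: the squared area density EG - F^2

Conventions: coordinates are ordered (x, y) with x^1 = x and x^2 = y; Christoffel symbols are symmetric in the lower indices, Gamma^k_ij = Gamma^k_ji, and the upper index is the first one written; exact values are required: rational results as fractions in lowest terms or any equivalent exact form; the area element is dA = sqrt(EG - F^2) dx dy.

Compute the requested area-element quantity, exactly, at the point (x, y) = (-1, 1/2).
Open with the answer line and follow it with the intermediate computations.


Answer: EG - F^2 = 13/4

E = 13/4, F = 0, G = 1; EG - F^2 = 13/4


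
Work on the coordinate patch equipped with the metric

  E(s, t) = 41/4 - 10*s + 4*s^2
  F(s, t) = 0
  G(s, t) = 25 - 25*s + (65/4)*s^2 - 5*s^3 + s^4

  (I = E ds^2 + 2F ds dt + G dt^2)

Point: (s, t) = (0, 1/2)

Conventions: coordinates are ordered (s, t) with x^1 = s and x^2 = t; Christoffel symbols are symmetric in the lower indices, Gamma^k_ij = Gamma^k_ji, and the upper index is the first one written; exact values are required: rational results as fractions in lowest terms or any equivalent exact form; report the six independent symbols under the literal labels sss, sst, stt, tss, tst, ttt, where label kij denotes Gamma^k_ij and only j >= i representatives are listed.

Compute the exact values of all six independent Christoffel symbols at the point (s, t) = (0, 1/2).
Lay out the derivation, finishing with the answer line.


E = 41/4, F = 0, G = 25 at the point
E_s = -10, E_t = 0, F_s = 0, F_t = 0, G_s = -25, G_t = 0
EG - F^2 = 1025/4;  g^inv = (4/1025) * [[25, 0], [0, 41/4]]
first-kind symbols [ij,l] = (1/2)(d_i g_jl + d_j g_il - d_l g_ij): [ss,s] = E_s/2 = -5, [ss,t] = F_s - E_t/2 = 0, [st,s] = E_t/2 = 0, [st,t] = G_s/2 = -25/2, [tt,s] = F_t - G_s/2 = 25/2, [tt,t] = G_t/2 = 0
Gamma^s_ij = (G*[ij,s] - F*[ij,t])/(EG - F^2), Gamma^t_ij = (E*[ij,t] - F*[ij,s])/(EG - F^2)

Answer: Gamma_sss = -20/41, Gamma_sst = 0, Gamma_stt = 50/41, Gamma_tss = 0, Gamma_tst = -1/2, Gamma_ttt = 0
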